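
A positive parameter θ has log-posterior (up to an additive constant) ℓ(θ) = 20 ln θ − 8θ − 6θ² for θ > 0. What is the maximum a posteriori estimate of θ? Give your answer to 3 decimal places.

ℓ'(θ) = 20/θ − 8 − 12θ. Setting this to zero and multiplying by θ: 12θ² + 8θ − 20 = 0.
θ = (−8 + √(8² + 4·12·20)) / (2·12) = (−8 + √1024) / 24 = (−8 + 32)/24 = 1.
ℓ''(θ) = −20/θ² − 12 < 0, confirming a maximum.

θ̂_MAP = 1.000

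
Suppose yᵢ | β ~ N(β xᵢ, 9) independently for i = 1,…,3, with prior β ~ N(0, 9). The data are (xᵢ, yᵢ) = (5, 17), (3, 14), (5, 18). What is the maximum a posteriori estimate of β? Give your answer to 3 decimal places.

β̂_MAP = 3.617

log p(β | y) = −Σ(yᵢ − βxᵢ)²/(2·9) − β²/(2·9) + const.
Setting the derivative to zero: Σxᵢ(yᵢ − βxᵢ)/9 − β/9 = 0, so β = Σxᵢyᵢ / (Σxᵢ² + σ²/τ²).
Σxᵢyᵢ = 5·17 + 3·14 + 5·18 = 217; Σxᵢ² = 59; σ²/τ² = 1.
β̂_MAP = 217 / (59 + 1) = 217/60 ≈ 3.617.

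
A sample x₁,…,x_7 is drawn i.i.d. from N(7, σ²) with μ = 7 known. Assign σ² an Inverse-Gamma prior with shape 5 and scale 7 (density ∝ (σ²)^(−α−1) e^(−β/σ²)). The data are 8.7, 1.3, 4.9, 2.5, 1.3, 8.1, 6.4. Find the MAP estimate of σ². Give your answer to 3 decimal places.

σ̂²_MAP = 5.689

Sum of squared deviations about the known mean: SS = (8.7−7)² + (1.3−7)² + (4.9−7)² + (2.5−7)² + (1.3−7)² + (8.1−7)² + (6.4−7)² = 94.1.
The Normal likelihood contributes (σ²)^(−n/2) exp(−SS/(2σ²)), so the posterior is Inverse-Gamma(α + n/2, β + SS/2) = Inverse-Gamma(8.5, 54.05).
The mode of Inverse-Gamma(a, b) is b/(a+1) = 54.05/9.5 ≈ 5.689.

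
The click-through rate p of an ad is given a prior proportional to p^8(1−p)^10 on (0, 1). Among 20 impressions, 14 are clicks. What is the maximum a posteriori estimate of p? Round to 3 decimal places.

p̂_MAP = 0.579

The prior density ∝ p^8(1−p)^10 is the kernel of Beta(9, 11).
Data: 14 successes in 20 trials. The binomial likelihood contributes p^14(1−p)^6, so the posterior is Beta(9+14, 11+6) = Beta(23, 17).
For Beta(a, b) with a, b > 1 the mode is (a−1)/(a+b−2) = 22/38 ≈ 0.579.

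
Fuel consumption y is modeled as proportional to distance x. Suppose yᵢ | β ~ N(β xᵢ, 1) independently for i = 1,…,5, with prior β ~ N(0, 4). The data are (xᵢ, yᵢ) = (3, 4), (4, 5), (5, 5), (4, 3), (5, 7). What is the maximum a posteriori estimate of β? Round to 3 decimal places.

β̂_MAP = 1.140

log p(β | y) = −Σ(yᵢ − βxᵢ)²/(2·1) − β²/(2·4) + const.
Setting the derivative to zero: Σxᵢ(yᵢ − βxᵢ)/1 − β/4 = 0, so β = Σxᵢyᵢ / (Σxᵢ² + σ²/τ²).
Σxᵢyᵢ = 3·4 + 4·5 + 5·5 + 4·3 + 5·7 = 104; Σxᵢ² = 91; σ²/τ² = 0.25.
β̂_MAP = 104 / (91 + 0.25) = 104/91.25 ≈ 1.140.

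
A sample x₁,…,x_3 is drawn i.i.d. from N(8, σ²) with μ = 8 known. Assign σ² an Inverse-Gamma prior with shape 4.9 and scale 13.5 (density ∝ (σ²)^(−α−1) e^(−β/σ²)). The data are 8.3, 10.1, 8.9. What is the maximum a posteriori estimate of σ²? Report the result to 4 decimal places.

σ̂²_MAP = 2.1831

Sum of squared deviations about the known mean: SS = (8.3−8)² + (10.1−8)² + (8.9−8)² = 5.31.
The Normal likelihood contributes (σ²)^(−n/2) exp(−SS/(2σ²)), so the posterior is Inverse-Gamma(α + n/2, β + SS/2) = Inverse-Gamma(6.4, 16.155).
The mode of Inverse-Gamma(a, b) is b/(a+1) = 16.155/7.4 ≈ 2.1831.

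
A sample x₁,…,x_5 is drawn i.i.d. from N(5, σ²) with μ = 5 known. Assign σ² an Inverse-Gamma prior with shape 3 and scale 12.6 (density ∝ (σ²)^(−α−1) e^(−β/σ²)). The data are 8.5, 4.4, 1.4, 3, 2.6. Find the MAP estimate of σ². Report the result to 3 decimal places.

σ̂²_MAP = 4.656

Sum of squared deviations about the known mean: SS = (8.5−5)² + (4.4−5)² + (1.4−5)² + (3−5)² + (2.6−5)² = 35.33.
The Normal likelihood contributes (σ²)^(−n/2) exp(−SS/(2σ²)), so the posterior is Inverse-Gamma(α + n/2, β + SS/2) = Inverse-Gamma(5.5, 30.265).
The mode of Inverse-Gamma(a, b) is b/(a+1) = 30.265/6.5 ≈ 4.656.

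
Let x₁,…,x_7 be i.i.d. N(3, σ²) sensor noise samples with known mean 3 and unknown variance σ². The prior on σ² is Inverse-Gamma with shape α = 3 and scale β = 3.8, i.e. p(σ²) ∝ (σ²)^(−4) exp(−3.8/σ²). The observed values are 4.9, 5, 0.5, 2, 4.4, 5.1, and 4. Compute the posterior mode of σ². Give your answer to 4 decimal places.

Sum of squared deviations about the known mean: SS = (4.9−3)² + (5−3)² + (0.5−3)² + (2−3)² + (4.4−3)² + (5.1−3)² + (4−3)² = 22.23.
The Normal likelihood contributes (σ²)^(−n/2) exp(−SS/(2σ²)), so the posterior is Inverse-Gamma(α + n/2, β + SS/2) = Inverse-Gamma(6.5, 14.915).
The mode of Inverse-Gamma(a, b) is b/(a+1) = 14.915/7.5 ≈ 1.9887.

σ̂²_MAP = 1.9887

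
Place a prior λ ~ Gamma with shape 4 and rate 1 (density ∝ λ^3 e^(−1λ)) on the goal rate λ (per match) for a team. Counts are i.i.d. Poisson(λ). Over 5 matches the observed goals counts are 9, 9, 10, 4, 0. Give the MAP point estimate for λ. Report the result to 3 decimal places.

Σxᵢ = 9+9+10+4+0 = 32, with n = 5.
Posterior ∝ λ^3e^(−1λ) · λ^32e^(−5λ) = λ^35e^(−6λ), i.e. Gamma(shape=36, rate=6).
The mode of a Gamma(a, b) with a ≥ 1 (shape–rate) is (a−1)/b = 35/6 ≈ 5.833.

λ̂_MAP = 5.833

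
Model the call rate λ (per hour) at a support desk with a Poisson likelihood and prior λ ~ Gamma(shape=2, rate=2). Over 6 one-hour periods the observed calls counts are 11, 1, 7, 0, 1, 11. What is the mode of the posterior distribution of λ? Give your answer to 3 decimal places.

λ̂_MAP = 4.000

Σxᵢ = 11+1+7+0+1+11 = 31, with n = 6.
Posterior ∝ λe^(−2λ) · λ^31e^(−6λ) = λ^32e^(−8λ), i.e. Gamma(shape=33, rate=8).
The mode of a Gamma(a, b) with a ≥ 1 (shape–rate) is (a−1)/b = 32/8 ≈ 4.000.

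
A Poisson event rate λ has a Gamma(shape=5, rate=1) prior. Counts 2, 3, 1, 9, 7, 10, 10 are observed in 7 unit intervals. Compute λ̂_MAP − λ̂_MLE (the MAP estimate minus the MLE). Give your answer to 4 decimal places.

MAP − MLE = -0.2500

Σxᵢ = 42. Posterior is Gamma(47, 8); MAP = (47−1)/8 = 46/8 ≈ 5.75000.
MLE = x̄ = 42/7 ≈ 6.00000.
Difference = 46/8 − 42/7 = -1/4 ≈ -0.2500.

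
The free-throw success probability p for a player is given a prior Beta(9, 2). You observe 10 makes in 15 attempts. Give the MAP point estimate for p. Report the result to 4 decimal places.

Prior: Beta(9, 2).
Data: 10 successes in 15 trials. The binomial likelihood contributes p^10(1−p)^5, so the posterior is Beta(9+10, 2+5) = Beta(19, 7).
For Beta(a, b) with a, b > 1 the mode is (a−1)/(a+b−2) = 18/24 ≈ 0.7500.

p̂_MAP = 0.7500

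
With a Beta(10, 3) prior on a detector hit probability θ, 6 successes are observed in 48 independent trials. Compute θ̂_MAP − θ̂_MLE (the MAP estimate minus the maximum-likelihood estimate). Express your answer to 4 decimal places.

Posterior is Beta(16, 45); MAP = (16−1)/(61−2) = 15/59 ≈ 0.25424.
MLE ignores the prior: θ̂_MLE = k/n = 6/48 ≈ 0.12500.
Difference = 15/59 − 6/48 = 61/472 ≈ 0.1292.

MAP − MLE = 0.1292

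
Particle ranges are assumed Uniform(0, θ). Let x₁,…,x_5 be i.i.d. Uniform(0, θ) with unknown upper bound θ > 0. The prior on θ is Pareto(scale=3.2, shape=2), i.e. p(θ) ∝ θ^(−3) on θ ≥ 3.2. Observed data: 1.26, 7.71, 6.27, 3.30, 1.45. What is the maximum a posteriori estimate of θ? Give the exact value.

θ̂_MAP = 7.71

The Uniform(0, θ) likelihood is θ^(−n) for θ ≥ max(xᵢ), zero otherwise. Here max(xᵢ) = 7.71.
Posterior ∝ θ^(−3) · θ^(−5) = θ^(−8) on θ ≥ max(3.2, 7.71) = 7.71.
This density is strictly decreasing in θ, so the posterior mode lies at the lower boundary of the support.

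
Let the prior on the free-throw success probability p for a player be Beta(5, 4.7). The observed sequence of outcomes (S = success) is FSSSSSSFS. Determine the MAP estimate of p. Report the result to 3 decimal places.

Prior: Beta(5, 4.7).
Data: 7 successes in 9 trials (from the sequence). The binomial likelihood contributes p^7(1−p)^2, so the posterior is Beta(5+7, 4.7+2) = Beta(12, 6.7).
For Beta(a, b) with a, b > 1 the mode is (a−1)/(a+b−2) = 11/16.7 ≈ 0.659.

p̂_MAP = 0.659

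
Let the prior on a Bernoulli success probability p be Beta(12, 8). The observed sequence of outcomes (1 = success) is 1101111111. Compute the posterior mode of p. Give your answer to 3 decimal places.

p̂_MAP = 0.714

Prior: Beta(12, 8).
Data: 9 successes in 10 trials (from the sequence). The binomial likelihood contributes p^9(1−p)^1, so the posterior is Beta(12+9, 8+1) = Beta(21, 9).
For Beta(a, b) with a, b > 1 the mode is (a−1)/(a+b−2) = 20/28 ≈ 0.714.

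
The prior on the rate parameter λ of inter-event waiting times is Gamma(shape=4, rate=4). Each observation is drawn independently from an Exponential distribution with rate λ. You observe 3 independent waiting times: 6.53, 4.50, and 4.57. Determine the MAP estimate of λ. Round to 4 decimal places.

The Exponential(rate=λ) likelihood is ∝ λ^n e^(−λΣtᵢ). Here n = 3 and Σtᵢ = 6.53 + 4.50 + 4.57 = 15.60.
Posterior ∝ λ^3e^(−4λ) · λ^3e^(−15.60λ) = λ^6e^(−19.60λ), i.e. Gamma(7, 19.60).
Mode = (a−1)/b = 6/19.60 ≈ 0.3061.

λ̂_MAP = 0.3061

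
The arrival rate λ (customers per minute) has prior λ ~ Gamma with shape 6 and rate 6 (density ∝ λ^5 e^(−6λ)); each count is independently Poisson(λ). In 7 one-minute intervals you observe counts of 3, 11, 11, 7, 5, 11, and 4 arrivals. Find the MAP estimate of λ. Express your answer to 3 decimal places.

λ̂_MAP = 4.385

Σxᵢ = 3+11+11+7+5+11+4 = 52, with n = 7.
Posterior ∝ λ^5e^(−6λ) · λ^52e^(−7λ) = λ^57e^(−13λ), i.e. Gamma(shape=58, rate=13).
The mode of a Gamma(a, b) with a ≥ 1 (shape–rate) is (a−1)/b = 57/13 ≈ 4.385.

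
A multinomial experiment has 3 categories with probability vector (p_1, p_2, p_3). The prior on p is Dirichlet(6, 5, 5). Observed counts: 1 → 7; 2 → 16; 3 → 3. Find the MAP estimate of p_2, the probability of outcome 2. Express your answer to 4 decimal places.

MAP estimate: 0.5128

The posterior is Dirichlet(αᵢ + nᵢ) = Dirichlet(13, 21, 8).
For a Dirichlet(a₁,…,a_K) with all aᵢ > 1, the mode has j-th component (aⱼ − 1)/(Σaᵢ − K).
Here Σaᵢ = 42 and K = 3, so p_2 = (21 − 1)/(42 − 3) = 20/39 ≈ 0.5128.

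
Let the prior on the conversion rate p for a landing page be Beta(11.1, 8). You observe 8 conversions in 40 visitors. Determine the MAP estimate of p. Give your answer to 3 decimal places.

p̂_MAP = 0.317

Prior: Beta(11.1, 8).
Data: 8 successes in 40 trials. The binomial likelihood contributes p^8(1−p)^32, so the posterior is Beta(11.1+8, 8+32) = Beta(19.1, 40).
For Beta(a, b) with a, b > 1 the mode is (a−1)/(a+b−2) = 18.1/57.1 ≈ 0.317.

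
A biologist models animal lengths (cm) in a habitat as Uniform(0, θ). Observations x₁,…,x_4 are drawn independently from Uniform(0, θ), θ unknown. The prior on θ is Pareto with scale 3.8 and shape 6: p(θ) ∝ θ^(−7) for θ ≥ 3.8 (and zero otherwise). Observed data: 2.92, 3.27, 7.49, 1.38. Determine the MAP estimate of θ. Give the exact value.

The Uniform(0, θ) likelihood is θ^(−n) for θ ≥ max(xᵢ), zero otherwise. Here max(xᵢ) = 7.49.
Posterior ∝ θ^(−7) · θ^(−4) = θ^(−11) on θ ≥ max(3.8, 7.49) = 7.49.
This density is strictly decreasing in θ, so the posterior mode lies at the lower boundary of the support.

θ̂_MAP = 7.49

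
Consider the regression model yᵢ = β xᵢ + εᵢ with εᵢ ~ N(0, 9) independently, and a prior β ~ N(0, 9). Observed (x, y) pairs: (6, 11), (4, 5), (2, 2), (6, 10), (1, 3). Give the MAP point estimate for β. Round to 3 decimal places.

β̂_MAP = 1.628

log p(β | y) = −Σ(yᵢ − βxᵢ)²/(2·9) − β²/(2·9) + const.
Setting the derivative to zero: Σxᵢ(yᵢ − βxᵢ)/9 − β/9 = 0, so β = Σxᵢyᵢ / (Σxᵢ² + σ²/τ²).
Σxᵢyᵢ = 6·11 + 4·5 + 2·2 + 6·10 + 1·3 = 153; Σxᵢ² = 93; σ²/τ² = 1.
β̂_MAP = 153 / (93 + 1) = 153/94 ≈ 1.628.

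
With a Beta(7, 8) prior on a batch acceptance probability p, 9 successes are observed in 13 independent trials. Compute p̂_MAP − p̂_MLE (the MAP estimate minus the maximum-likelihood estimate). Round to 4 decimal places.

MAP − MLE = -0.1154

Posterior is Beta(16, 12); MAP = (16−1)/(28−2) = 15/26 ≈ 0.57692.
MLE ignores the prior: p̂_MLE = k/n = 9/13 ≈ 0.69231.
Difference = 15/26 − 9/13 = -3/26 ≈ -0.1154.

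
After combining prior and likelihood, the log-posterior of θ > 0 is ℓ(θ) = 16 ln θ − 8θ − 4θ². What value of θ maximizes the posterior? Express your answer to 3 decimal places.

θ̂_MAP = 1.000

ℓ'(θ) = 16/θ − 8 − 8θ. Setting this to zero and multiplying by θ: 8θ² + 8θ − 16 = 0.
θ = (−8 + √(8² + 4·8·16)) / (2·8) = (−8 + √576) / 16 = (−8 + 24)/16 = 1.
ℓ''(θ) = −16/θ² − 8 < 0, confirming a maximum.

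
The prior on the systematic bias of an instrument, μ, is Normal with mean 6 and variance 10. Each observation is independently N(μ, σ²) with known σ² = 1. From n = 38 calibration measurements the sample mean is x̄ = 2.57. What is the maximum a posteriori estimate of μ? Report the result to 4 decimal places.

μ̂_MAP = 2.5790

n = 38, x̄ = 2.57.
For a Normal prior and Normal likelihood with known variance, the posterior is Normal; its mode equals its mean, the precision-weighted average.
Prior precision 1/σ₀² = 1/10 = 0.1; data precision n/σ² = 38/1 = 38.
μ̂ = (0.1·6 + 38·2.57) / (0.1 + 38) = 98.26/38.1 = 4913/1905 ≈ 2.5790.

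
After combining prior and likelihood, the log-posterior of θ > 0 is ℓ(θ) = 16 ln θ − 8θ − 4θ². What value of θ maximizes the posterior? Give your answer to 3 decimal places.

θ̂_MAP = 1.000

ℓ'(θ) = 16/θ − 8 − 8θ. Setting this to zero and multiplying by θ: 8θ² + 8θ − 16 = 0.
θ = (−8 + √(8² + 4·8·16)) / (2·8) = (−8 + √576) / 16 = (−8 + 24)/16 = 1.
ℓ''(θ) = −16/θ² − 8 < 0, confirming a maximum.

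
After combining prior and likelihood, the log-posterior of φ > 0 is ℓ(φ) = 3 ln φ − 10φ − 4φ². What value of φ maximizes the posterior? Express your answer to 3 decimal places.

φ̂_MAP = 0.250

ℓ'(φ) = 3/φ − 10 − 8φ. Setting this to zero and multiplying by φ: 8φ² + 10φ − 3 = 0.
φ = (−10 + √(10² + 4·8·3)) / (2·8) = (−10 + √196) / 16 = (−10 + 14)/16 = 1/4.
ℓ''(φ) = −3/φ² − 8 < 0, confirming a maximum.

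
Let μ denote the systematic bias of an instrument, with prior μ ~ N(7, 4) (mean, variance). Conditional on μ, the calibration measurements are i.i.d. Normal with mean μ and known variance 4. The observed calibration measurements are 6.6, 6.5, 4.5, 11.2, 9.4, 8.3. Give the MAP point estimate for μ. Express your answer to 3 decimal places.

μ̂_MAP = 7.643

n = 6; x̄ = (6.6 + 6.5 + 4.5 + 11.2 + 9.4 + 8.3)/6 = 46.5/6 = 7.75.
For a Normal prior and Normal likelihood with known variance, the posterior is Normal; its mode equals its mean, the precision-weighted average.
Prior precision 1/σ₀² = 1/4 = 0.25; data precision n/σ² = 6/4 = 1.5.
μ̂ = (0.25·7 + 1.5·7.75) / (0.25 + 1.5) = 13.375/1.75 = 107/14 ≈ 7.643.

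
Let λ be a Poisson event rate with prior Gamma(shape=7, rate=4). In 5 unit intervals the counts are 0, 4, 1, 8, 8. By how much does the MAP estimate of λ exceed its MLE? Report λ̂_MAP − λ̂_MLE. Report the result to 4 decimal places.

MAP − MLE = -1.2000

Σxᵢ = 21. Posterior is Gamma(28, 9); MAP = (28−1)/9 = 27/9 ≈ 3.00000.
MLE = x̄ = 21/5 ≈ 4.20000.
Difference = 27/9 − 21/5 = -6/5 ≈ -1.2000.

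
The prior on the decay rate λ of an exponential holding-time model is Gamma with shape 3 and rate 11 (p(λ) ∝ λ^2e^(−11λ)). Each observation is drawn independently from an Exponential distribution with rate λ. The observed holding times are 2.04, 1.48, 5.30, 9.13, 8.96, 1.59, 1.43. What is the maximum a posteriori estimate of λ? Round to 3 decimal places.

λ̂_MAP = 0.220

The Exponential(rate=λ) likelihood is ∝ λ^n e^(−λΣtᵢ). Here n = 7 and Σtᵢ = 2.04 + 1.48 + 5.30 + 9.13 + 8.96 + 1.59 + 1.43 = 29.93.
Posterior ∝ λ^2e^(−11λ) · λ^7e^(−29.93λ) = λ^9e^(−40.93λ), i.e. Gamma(10, 40.93).
Mode = (a−1)/b = 9/40.93 ≈ 0.220.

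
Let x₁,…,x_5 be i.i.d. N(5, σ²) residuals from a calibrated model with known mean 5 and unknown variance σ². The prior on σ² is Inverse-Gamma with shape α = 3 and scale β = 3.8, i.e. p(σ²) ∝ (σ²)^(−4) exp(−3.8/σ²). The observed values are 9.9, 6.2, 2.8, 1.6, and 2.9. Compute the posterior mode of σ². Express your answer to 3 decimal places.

Sum of squared deviations about the known mean: SS = (9.9−5)² + (6.2−5)² + (2.8−5)² + (1.6−5)² + (2.9−5)² = 46.26.
The Normal likelihood contributes (σ²)^(−n/2) exp(−SS/(2σ²)), so the posterior is Inverse-Gamma(α + n/2, β + SS/2) = Inverse-Gamma(5.5, 26.93).
The mode of Inverse-Gamma(a, b) is b/(a+1) = 26.93/6.5 ≈ 4.143.

σ̂²_MAP = 4.143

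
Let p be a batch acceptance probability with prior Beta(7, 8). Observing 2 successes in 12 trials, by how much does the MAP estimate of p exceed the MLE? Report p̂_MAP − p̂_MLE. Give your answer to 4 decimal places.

Posterior is Beta(9, 18); MAP = (9−1)/(27−2) = 8/25 ≈ 0.32000.
MLE ignores the prior: p̂_MLE = k/n = 2/12 ≈ 0.16667.
Difference = 8/25 − 2/12 = 23/150 ≈ 0.1533.

MAP − MLE = 0.1533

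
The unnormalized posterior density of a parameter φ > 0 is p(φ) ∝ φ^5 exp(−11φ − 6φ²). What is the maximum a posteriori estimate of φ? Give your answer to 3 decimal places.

ℓ'(φ) = 5/φ − 11 − 12φ. Setting this to zero and multiplying by φ: 12φ² + 11φ − 5 = 0.
φ = (−11 + √(11² + 4·12·5)) / (2·12) = (−11 + √361) / 24 = (−11 + 19)/24 = 1/3.
ℓ''(φ) = −5/φ² − 12 < 0, confirming a maximum.

φ̂_MAP = 0.333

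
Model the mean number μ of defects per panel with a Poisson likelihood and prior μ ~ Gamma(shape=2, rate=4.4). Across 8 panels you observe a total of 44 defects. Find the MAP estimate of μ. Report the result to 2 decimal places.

μ̂_MAP = 3.63

Σxᵢ = 44, n = 8.
Posterior ∝ μe^(−4.4μ) · μ^44e^(−8μ) = μ^45e^(−12.4μ), i.e. Gamma(shape=46, rate=12.4).
The mode of a Gamma(a, b) with a ≥ 1 (shape–rate) is (a−1)/b = 45/12.4 ≈ 3.63.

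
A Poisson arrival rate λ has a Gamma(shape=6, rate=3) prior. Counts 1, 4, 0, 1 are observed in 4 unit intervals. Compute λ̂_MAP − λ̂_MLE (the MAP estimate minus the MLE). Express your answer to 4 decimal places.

MAP − MLE = 0.0714

Σxᵢ = 6. Posterior is Gamma(12, 7); MAP = (12−1)/7 = 11/7 ≈ 1.57143.
MLE = x̄ = 6/4 ≈ 1.50000.
Difference = 11/7 − 6/4 = 1/14 ≈ 0.0714.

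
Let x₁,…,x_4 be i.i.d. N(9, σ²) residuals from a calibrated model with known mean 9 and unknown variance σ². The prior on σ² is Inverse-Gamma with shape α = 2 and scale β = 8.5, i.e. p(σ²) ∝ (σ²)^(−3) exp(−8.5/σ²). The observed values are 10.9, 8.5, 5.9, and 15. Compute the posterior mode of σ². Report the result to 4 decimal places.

Sum of squared deviations about the known mean: SS = (10.9−9)² + (8.5−9)² + (5.9−9)² + (15−9)² = 49.47.
The Normal likelihood contributes (σ²)^(−n/2) exp(−SS/(2σ²)), so the posterior is Inverse-Gamma(α + n/2, β + SS/2) = Inverse-Gamma(4, 33.235).
The mode of Inverse-Gamma(a, b) is b/(a+1) = 33.235/5 ≈ 6.6470.

σ̂²_MAP = 6.6470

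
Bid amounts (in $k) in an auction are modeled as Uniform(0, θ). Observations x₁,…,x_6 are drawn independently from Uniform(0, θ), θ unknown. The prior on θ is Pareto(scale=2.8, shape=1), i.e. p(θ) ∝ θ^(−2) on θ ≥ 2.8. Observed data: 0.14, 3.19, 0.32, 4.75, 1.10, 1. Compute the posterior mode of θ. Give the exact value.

The Uniform(0, θ) likelihood is θ^(−n) for θ ≥ max(xᵢ), zero otherwise. Here max(xᵢ) = 4.75.
Posterior ∝ θ^(−2) · θ^(−6) = θ^(−8) on θ ≥ max(2.8, 4.75) = 4.75.
This density is strictly decreasing in θ, so the posterior mode lies at the lower boundary of the support.

θ̂_MAP = 4.75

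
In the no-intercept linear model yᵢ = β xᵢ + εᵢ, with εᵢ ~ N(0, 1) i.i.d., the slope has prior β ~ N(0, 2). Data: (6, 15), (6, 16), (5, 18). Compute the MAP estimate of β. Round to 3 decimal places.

β̂_MAP = 2.831

log p(β | y) = −Σ(yᵢ − βxᵢ)²/(2·1) − β²/(2·2) + const.
Setting the derivative to zero: Σxᵢ(yᵢ − βxᵢ)/1 − β/2 = 0, so β = Σxᵢyᵢ / (Σxᵢ² + σ²/τ²).
Σxᵢyᵢ = 6·15 + 6·16 + 5·18 = 276; Σxᵢ² = 97; σ²/τ² = 0.5.
β̂_MAP = 276 / (97 + 0.5) = 276/97.5 ≈ 2.831.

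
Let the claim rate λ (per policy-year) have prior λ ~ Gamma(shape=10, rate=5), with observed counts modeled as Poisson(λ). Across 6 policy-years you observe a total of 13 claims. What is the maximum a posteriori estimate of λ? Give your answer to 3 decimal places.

Σxᵢ = 13, n = 6.
Posterior ∝ λ^9e^(−5λ) · λ^13e^(−6λ) = λ^22e^(−11λ), i.e. Gamma(shape=23, rate=11).
The mode of a Gamma(a, b) with a ≥ 1 (shape–rate) is (a−1)/b = 22/11 ≈ 2.000.

λ̂_MAP = 2.000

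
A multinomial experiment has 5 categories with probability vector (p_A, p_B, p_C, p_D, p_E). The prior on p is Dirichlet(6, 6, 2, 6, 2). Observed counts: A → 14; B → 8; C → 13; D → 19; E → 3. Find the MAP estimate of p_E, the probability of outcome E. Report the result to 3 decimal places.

The posterior is Dirichlet(αᵢ + nᵢ) = Dirichlet(20, 14, 15, 25, 5).
For a Dirichlet(a₁,…,a_K) with all aᵢ > 1, the mode has j-th component (aⱼ − 1)/(Σaᵢ − K).
Here Σaᵢ = 79 and K = 5, so p_E = (5 − 1)/(79 − 5) = 4/74 ≈ 0.054.

MAP estimate of p_E = 0.054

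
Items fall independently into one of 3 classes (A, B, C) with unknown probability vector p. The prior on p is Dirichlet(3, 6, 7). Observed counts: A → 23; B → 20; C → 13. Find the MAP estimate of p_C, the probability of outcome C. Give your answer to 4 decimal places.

MAP estimate of p_C = 0.2754

The posterior is Dirichlet(αᵢ + nᵢ) = Dirichlet(26, 26, 20).
For a Dirichlet(a₁,…,a_K) with all aᵢ > 1, the mode has j-th component (aⱼ − 1)/(Σaᵢ − K).
Here Σaᵢ = 72 and K = 3, so p_C = (20 − 1)/(72 − 3) = 19/69 ≈ 0.2754.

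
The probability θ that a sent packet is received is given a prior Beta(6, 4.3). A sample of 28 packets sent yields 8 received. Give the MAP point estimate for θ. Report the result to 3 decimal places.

θ̂_MAP = 0.358

Prior: Beta(6, 4.3).
Data: 8 successes in 28 trials. The binomial likelihood contributes θ^8(1−θ)^20, so the posterior is Beta(6+8, 4.3+20) = Beta(14, 24.3).
For Beta(a, b) with a, b > 1 the mode is (a−1)/(a+b−2) = 13/36.3 ≈ 0.358.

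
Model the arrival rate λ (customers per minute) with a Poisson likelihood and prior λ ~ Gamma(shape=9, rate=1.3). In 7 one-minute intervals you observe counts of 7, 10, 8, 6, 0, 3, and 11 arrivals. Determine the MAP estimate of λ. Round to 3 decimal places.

λ̂_MAP = 6.386

Σxᵢ = 7+10+8+6+0+3+11 = 45, with n = 7.
Posterior ∝ λ^8e^(−1.3λ) · λ^45e^(−7λ) = λ^53e^(−8.3λ), i.e. Gamma(shape=54, rate=8.3).
The mode of a Gamma(a, b) with a ≥ 1 (shape–rate) is (a−1)/b = 53/8.3 ≈ 6.386.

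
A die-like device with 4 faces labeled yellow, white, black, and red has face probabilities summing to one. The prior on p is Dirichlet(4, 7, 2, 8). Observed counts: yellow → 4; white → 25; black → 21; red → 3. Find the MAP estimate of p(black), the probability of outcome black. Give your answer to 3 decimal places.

The posterior is Dirichlet(αᵢ + nᵢ) = Dirichlet(8, 32, 23, 11).
For a Dirichlet(a₁,…,a_K) with all aᵢ > 1, the mode has j-th component (aⱼ − 1)/(Σaᵢ − K).
Here Σaᵢ = 74 and K = 4, so p(black) = (23 − 1)/(74 − 4) = 22/70 ≈ 0.314.

MAP estimate of p(black) = 0.314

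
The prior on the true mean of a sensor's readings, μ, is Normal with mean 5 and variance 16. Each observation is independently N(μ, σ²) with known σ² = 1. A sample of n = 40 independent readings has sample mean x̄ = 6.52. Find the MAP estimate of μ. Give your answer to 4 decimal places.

μ̂_MAP = 6.5176

n = 40, x̄ = 6.52.
For a Normal prior and Normal likelihood with known variance, the posterior is Normal; its mode equals its mean, the precision-weighted average.
Prior precision 1/σ₀² = 1/16 = 0.0625; data precision n/σ² = 40/1 = 40.
μ̂ = (0.0625·5 + 40·6.52) / (0.0625 + 40) = 261.1125/40.0625 = 20889/3205 ≈ 6.5176.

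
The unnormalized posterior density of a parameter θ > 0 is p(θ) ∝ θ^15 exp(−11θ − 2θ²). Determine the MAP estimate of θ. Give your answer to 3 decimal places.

θ̂_MAP = 1.000

ℓ'(θ) = 15/θ − 11 − 4θ. Setting this to zero and multiplying by θ: 4θ² + 11θ − 15 = 0.
θ = (−11 + √(11² + 4·4·15)) / (2·4) = (−11 + √361) / 8 = (−11 + 19)/8 = 1.
ℓ''(θ) = −15/θ² − 4 < 0, confirming a maximum.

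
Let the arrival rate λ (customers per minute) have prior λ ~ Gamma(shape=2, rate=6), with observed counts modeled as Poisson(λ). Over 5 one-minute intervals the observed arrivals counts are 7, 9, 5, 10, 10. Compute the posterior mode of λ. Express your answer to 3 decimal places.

Σxᵢ = 7+9+5+10+10 = 41, with n = 5.
Posterior ∝ λe^(−6λ) · λ^41e^(−5λ) = λ^42e^(−11λ), i.e. Gamma(shape=43, rate=11).
The mode of a Gamma(a, b) with a ≥ 1 (shape–rate) is (a−1)/b = 42/11 ≈ 3.818.

λ̂_MAP = 3.818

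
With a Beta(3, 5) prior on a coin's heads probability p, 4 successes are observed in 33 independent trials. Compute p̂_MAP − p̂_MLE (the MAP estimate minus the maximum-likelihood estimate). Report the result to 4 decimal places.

MAP − MLE = 0.0326

Posterior is Beta(7, 34); MAP = (7−1)/(41−2) = 6/39 ≈ 0.15385.
MLE ignores the prior: p̂_MLE = k/n = 4/33 ≈ 0.12121.
Difference = 6/39 − 4/33 = 14/429 ≈ 0.0326.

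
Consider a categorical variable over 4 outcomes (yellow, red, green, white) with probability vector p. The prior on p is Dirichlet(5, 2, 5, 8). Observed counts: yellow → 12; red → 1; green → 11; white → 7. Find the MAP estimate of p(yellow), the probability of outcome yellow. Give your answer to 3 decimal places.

MAP estimate of p(yellow) = 0.340

The posterior is Dirichlet(αᵢ + nᵢ) = Dirichlet(17, 3, 16, 15).
For a Dirichlet(a₁,…,a_K) with all aᵢ > 1, the mode has j-th component (aⱼ − 1)/(Σaᵢ − K).
Here Σaᵢ = 51 and K = 4, so p(yellow) = (17 − 1)/(51 − 4) = 16/47 ≈ 0.340.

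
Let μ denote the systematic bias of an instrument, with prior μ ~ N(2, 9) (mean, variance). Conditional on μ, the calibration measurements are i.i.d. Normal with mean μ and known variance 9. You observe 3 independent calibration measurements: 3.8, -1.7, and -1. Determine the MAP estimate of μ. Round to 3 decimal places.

μ̂_MAP = 0.775

n = 3; x̄ = (3.8 + (-1.7) + (-1))/3 = 1.1/3 = 11/30 ≈ 0.3667.
For a Normal prior and Normal likelihood with known variance, the posterior is Normal; its mode equals its mean, the precision-weighted average.
Prior precision 1/σ₀² = 1/9; data precision n/σ² = 3/9 = 1/3.
μ̂ = ((1/9)·2 + (1/3)·(11/30)) / (1/9 + 1/3) = (31/90)/(4/9) = 0.775.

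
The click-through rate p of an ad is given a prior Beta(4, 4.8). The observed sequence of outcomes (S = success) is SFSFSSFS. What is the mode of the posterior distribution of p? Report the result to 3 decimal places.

Prior: Beta(4, 4.8).
Data: 5 successes in 8 trials (from the sequence). The binomial likelihood contributes p^5(1−p)^3, so the posterior is Beta(4+5, 4.8+3) = Beta(9, 7.8).
For Beta(a, b) with a, b > 1 the mode is (a−1)/(a+b−2) = 8/14.8 ≈ 0.541.

p̂_MAP = 0.541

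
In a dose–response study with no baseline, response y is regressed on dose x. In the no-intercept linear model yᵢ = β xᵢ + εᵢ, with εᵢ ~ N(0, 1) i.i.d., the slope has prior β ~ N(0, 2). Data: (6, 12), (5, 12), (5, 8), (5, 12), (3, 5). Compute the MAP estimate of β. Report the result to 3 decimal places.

β̂_MAP = 2.050

log p(β | y) = −Σ(yᵢ − βxᵢ)²/(2·1) − β²/(2·2) + const.
Setting the derivative to zero: Σxᵢ(yᵢ − βxᵢ)/1 − β/2 = 0, so β = Σxᵢyᵢ / (Σxᵢ² + σ²/τ²).
Σxᵢyᵢ = 6·12 + 5·12 + 5·8 + 5·12 + 3·5 = 247; Σxᵢ² = 120; σ²/τ² = 0.5.
β̂_MAP = 247 / (120 + 0.5) = 247/120.5 ≈ 2.050.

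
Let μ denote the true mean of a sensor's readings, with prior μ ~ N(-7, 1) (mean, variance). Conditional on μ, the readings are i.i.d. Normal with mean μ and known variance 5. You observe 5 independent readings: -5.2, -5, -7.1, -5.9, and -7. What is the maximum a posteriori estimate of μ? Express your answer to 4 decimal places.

μ̂_MAP = -6.5200

n = 5; x̄ = ((-5.2) + (-5) + (-7.1) + (-5.9) + (-7))/5 = -30.2/5 = -6.04.
For a Normal prior and Normal likelihood with known variance, the posterior is Normal; its mode equals its mean, the precision-weighted average.
Prior precision 1/σ₀² = 1/1 = 1; data precision n/σ² = 5/5 = 1.
μ̂ = (1·(-7) + 1·(-6.04)) / (1 + 1) = (-13.04)/2 = -6.5200.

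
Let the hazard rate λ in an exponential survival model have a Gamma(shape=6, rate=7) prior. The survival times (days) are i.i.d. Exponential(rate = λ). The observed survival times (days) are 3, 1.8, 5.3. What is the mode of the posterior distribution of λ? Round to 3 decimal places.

λ̂_MAP = 0.468

The Exponential(rate=λ) likelihood is ∝ λ^n e^(−λΣtᵢ). Here n = 3 and Σtᵢ = 3 + 1.8 + 5.3 = 10.1.
Posterior ∝ λ^5e^(−7λ) · λ^3e^(−10.1λ) = λ^8e^(−17.1λ), i.e. Gamma(9, 17.1).
Mode = (a−1)/b = 8/17.1 ≈ 0.468.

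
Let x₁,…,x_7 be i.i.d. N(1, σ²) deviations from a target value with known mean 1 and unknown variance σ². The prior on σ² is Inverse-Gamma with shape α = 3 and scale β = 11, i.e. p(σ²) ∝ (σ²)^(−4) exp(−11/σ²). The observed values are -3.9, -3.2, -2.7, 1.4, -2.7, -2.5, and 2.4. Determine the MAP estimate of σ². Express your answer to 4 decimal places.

Sum of squared deviations about the known mean: SS = (-3.9−1)² + (-3.2−1)² + (-2.7−1)² + (1.4−1)² + (-2.7−1)² + (-2.5−1)² + (2.4−1)² = 83.4.
The Normal likelihood contributes (σ²)^(−n/2) exp(−SS/(2σ²)), so the posterior is Inverse-Gamma(α + n/2, β + SS/2) = Inverse-Gamma(6.5, 52.7).
The mode of Inverse-Gamma(a, b) is b/(a+1) = 52.7/7.5 ≈ 7.0267.

σ̂²_MAP = 7.0267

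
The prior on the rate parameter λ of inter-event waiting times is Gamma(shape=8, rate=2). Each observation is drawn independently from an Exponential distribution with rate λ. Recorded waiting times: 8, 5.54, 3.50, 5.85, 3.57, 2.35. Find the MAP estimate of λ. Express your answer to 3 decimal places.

λ̂_MAP = 0.422

The Exponential(rate=λ) likelihood is ∝ λ^n e^(−λΣtᵢ). Here n = 6 and Σtᵢ = 8 + 5.54 + 3.50 + 5.85 + 3.57 + 2.35 = 28.81.
Posterior ∝ λ^7e^(−2λ) · λ^6e^(−28.81λ) = λ^13e^(−30.81λ), i.e. Gamma(14, 30.81).
Mode = (a−1)/b = 13/30.81 ≈ 0.422.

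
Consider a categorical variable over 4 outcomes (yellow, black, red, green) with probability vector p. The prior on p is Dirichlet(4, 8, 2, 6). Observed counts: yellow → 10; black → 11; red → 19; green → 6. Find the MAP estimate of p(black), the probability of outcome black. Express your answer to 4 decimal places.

MAP estimate of p(black) = 0.2903

The posterior is Dirichlet(αᵢ + nᵢ) = Dirichlet(14, 19, 21, 12).
For a Dirichlet(a₁,…,a_K) with all aᵢ > 1, the mode has j-th component (aⱼ − 1)/(Σaᵢ − K).
Here Σaᵢ = 66 and K = 4, so p(black) = (19 − 1)/(66 − 4) = 18/62 ≈ 0.2903.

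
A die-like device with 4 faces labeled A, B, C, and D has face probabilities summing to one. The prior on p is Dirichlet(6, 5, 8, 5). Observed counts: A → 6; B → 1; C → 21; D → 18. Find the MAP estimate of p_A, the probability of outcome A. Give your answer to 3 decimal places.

MAP estimate of p_A = 0.167

The posterior is Dirichlet(αᵢ + nᵢ) = Dirichlet(12, 6, 29, 23).
For a Dirichlet(a₁,…,a_K) with all aᵢ > 1, the mode has j-th component (aⱼ − 1)/(Σaᵢ − K).
Here Σaᵢ = 70 and K = 4, so p_A = (12 − 1)/(70 − 4) = 11/66 ≈ 0.167.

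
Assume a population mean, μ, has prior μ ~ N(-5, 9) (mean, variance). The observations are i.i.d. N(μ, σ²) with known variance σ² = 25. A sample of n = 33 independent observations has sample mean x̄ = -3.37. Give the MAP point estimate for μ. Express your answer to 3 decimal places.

μ̂_MAP = -3.497

n = 33, x̄ = -3.37.
For a Normal prior and Normal likelihood with known variance, the posterior is Normal; its mode equals its mean, the precision-weighted average.
Prior precision 1/σ₀² = 1/9; data precision n/σ² = 33/25 = 1.32.
μ̂ = ((1/9)·(-5) + 1.32·(-3.37)) / (1/9 + 1.32) = (-112589/22500)/(322/225) = -112589/32200 ≈ -3.497.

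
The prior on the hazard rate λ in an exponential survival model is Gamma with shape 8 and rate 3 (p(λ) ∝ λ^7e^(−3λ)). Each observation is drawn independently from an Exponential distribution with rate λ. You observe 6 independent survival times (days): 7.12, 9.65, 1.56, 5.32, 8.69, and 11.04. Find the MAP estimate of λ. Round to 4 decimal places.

λ̂_MAP = 0.2803

The Exponential(rate=λ) likelihood is ∝ λ^n e^(−λΣtᵢ). Here n = 6 and Σtᵢ = 7.12 + 9.65 + 1.56 + 5.32 + 8.69 + 11.04 = 43.38.
Posterior ∝ λ^7e^(−3λ) · λ^6e^(−43.38λ) = λ^13e^(−46.38λ), i.e. Gamma(14, 46.38).
Mode = (a−1)/b = 13/46.38 ≈ 0.2803.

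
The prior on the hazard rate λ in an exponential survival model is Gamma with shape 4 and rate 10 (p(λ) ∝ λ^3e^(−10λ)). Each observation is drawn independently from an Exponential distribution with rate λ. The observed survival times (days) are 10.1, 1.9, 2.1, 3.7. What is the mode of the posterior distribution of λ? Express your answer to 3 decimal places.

λ̂_MAP = 0.252

The Exponential(rate=λ) likelihood is ∝ λ^n e^(−λΣtᵢ). Here n = 4 and Σtᵢ = 10.1 + 1.9 + 2.1 + 3.7 = 17.8.
Posterior ∝ λ^3e^(−10λ) · λ^4e^(−17.8λ) = λ^7e^(−27.8λ), i.e. Gamma(8, 27.8).
Mode = (a−1)/b = 7/27.8 ≈ 0.252.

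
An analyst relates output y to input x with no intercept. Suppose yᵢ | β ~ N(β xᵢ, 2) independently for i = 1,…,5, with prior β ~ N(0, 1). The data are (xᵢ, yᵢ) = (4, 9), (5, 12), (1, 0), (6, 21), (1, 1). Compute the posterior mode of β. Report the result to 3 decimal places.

log p(β | y) = −Σ(yᵢ − βxᵢ)²/(2·2) − β²/(2·1) + const.
Setting the derivative to zero: Σxᵢ(yᵢ − βxᵢ)/2 − β/1 = 0, so β = Σxᵢyᵢ / (Σxᵢ² + σ²/τ²).
Σxᵢyᵢ = 4·9 + 5·12 + 1·0 + 6·21 + 1·1 = 223; Σxᵢ² = 79; σ²/τ² = 2.
β̂_MAP = 223 / (79 + 2) = 223/81 ≈ 2.753.

β̂_MAP = 2.753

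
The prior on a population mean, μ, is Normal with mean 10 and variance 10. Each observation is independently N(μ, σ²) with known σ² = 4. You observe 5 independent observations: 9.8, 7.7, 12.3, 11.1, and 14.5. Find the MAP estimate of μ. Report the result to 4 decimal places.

n = 5; x̄ = (9.8 + 7.7 + 12.3 + 11.1 + 14.5)/5 = 55.4/5 = 11.08.
For a Normal prior and Normal likelihood with known variance, the posterior is Normal; its mode equals its mean, the precision-weighted average.
Prior precision 1/σ₀² = 1/10 = 0.1; data precision n/σ² = 5/4 = 1.25.
μ̂ = (0.1·10 + 1.25·11.08) / (0.1 + 1.25) = 14.85/1.35 = 11.0000.

μ̂_MAP = 11.0000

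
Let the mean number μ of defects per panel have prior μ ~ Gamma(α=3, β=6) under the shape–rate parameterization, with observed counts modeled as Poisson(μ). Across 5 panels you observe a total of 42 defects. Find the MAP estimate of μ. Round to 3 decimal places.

Σxᵢ = 42, n = 5.
Posterior ∝ μ^2e^(−6μ) · μ^42e^(−5μ) = μ^44e^(−11μ), i.e. Gamma(shape=45, rate=11).
The mode of a Gamma(a, b) with a ≥ 1 (shape–rate) is (a−1)/b = 44/11 ≈ 4.000.

μ̂_MAP = 4.000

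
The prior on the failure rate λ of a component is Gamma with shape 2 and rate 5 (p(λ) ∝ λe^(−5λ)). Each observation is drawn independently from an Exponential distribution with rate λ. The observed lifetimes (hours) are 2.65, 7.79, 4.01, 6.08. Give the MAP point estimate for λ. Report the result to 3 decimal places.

The Exponential(rate=λ) likelihood is ∝ λ^n e^(−λΣtᵢ). Here n = 4 and Σtᵢ = 2.65 + 7.79 + 4.01 + 6.08 = 20.53.
Posterior ∝ λe^(−5λ) · λ^4e^(−20.53λ) = λ^5e^(−25.53λ), i.e. Gamma(6, 25.53).
Mode = (a−1)/b = 5/25.53 ≈ 0.196.

λ̂_MAP = 0.196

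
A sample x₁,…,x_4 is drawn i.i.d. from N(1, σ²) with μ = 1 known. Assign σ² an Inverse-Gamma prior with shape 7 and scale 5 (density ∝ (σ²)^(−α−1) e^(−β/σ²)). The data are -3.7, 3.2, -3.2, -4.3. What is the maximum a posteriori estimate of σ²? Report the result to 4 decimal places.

σ̂²_MAP = 4.1330

Sum of squared deviations about the known mean: SS = (-3.7−1)² + (3.2−1)² + (-3.2−1)² + (-4.3−1)² = 72.66.
The Normal likelihood contributes (σ²)^(−n/2) exp(−SS/(2σ²)), so the posterior is Inverse-Gamma(α + n/2, β + SS/2) = Inverse-Gamma(9, 41.33).
The mode of Inverse-Gamma(a, b) is b/(a+1) = 41.33/10 ≈ 4.1330.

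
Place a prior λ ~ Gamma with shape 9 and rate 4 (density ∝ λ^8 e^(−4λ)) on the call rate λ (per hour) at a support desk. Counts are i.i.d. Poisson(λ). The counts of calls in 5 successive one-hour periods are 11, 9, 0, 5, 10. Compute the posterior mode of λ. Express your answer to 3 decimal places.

λ̂_MAP = 4.778

Σxᵢ = 11+9+0+5+10 = 35, with n = 5.
Posterior ∝ λ^8e^(−4λ) · λ^35e^(−5λ) = λ^43e^(−9λ), i.e. Gamma(shape=44, rate=9).
The mode of a Gamma(a, b) with a ≥ 1 (shape–rate) is (a−1)/b = 43/9 ≈ 4.778.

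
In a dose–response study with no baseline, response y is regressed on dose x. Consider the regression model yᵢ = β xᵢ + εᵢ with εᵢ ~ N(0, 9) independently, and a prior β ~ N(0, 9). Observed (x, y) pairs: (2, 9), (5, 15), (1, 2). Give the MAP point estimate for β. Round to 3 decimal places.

β̂_MAP = 3.065

log p(β | y) = −Σ(yᵢ − βxᵢ)²/(2·9) − β²/(2·9) + const.
Setting the derivative to zero: Σxᵢ(yᵢ − βxᵢ)/9 − β/9 = 0, so β = Σxᵢyᵢ / (Σxᵢ² + σ²/τ²).
Σxᵢyᵢ = 2·9 + 5·15 + 1·2 = 95; Σxᵢ² = 30; σ²/τ² = 1.
β̂_MAP = 95 / (30 + 1) = 95/31 ≈ 3.065.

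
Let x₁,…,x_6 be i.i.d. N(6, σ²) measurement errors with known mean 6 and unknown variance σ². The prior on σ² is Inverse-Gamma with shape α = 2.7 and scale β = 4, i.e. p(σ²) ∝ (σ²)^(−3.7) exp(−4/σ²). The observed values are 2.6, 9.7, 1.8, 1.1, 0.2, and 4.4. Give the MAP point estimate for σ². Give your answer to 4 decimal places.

Sum of squared deviations about the known mean: SS = (2.6−6)² + (9.7−6)² + (1.8−6)² + (1.1−6)² + (0.2−6)² + (4.4−6)² = 103.1.
The Normal likelihood contributes (σ²)^(−n/2) exp(−SS/(2σ²)), so the posterior is Inverse-Gamma(α + n/2, β + SS/2) = Inverse-Gamma(5.7, 55.55).
The mode of Inverse-Gamma(a, b) is b/(a+1) = 55.55/6.7 ≈ 8.2910.

σ̂²_MAP = 8.2910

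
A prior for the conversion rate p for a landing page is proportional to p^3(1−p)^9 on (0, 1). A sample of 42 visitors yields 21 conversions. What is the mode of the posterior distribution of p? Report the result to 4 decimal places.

p̂_MAP = 0.4444

The prior density ∝ p^3(1−p)^9 is the kernel of Beta(4, 10).
Data: 21 successes in 42 trials. The binomial likelihood contributes p^21(1−p)^21, so the posterior is Beta(4+21, 10+21) = Beta(25, 31).
For Beta(a, b) with a, b > 1 the mode is (a−1)/(a+b−2) = 24/54 ≈ 0.4444.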